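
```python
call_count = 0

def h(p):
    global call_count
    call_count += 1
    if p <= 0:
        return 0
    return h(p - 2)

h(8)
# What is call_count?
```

Linear recursion stepping by 2: 5 calls from p=8 down to ≤0.

Answer: 5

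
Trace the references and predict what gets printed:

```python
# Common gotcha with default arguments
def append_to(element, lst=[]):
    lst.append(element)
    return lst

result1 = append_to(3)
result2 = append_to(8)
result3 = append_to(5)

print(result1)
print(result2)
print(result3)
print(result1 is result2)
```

Key concept: mutable default argument gotcha.
Step by step:
`result1 = append_to(3)` → result1 = [3]
`result2 = append_to(8)` → result1 = [3, 8] (same object as result2); result2 = [3, 8] (same object as result1)
`result3 = append_to(5)` → result1 = [3, 8, 5] (same object as result2, result3); result2 = [3, 8, 5] (same object as result1, result3); result3 = [3, 8, 5] (same object as result1, result2)
`print(result1)` → prints [3, 8, 5]
`print(result2)` → prints [3, 8, 5]
`print(result3)` → prints [3, 8, 5]
`print(result1 is result2)` → prints True

Answer:
[3, 8, 5]
[3, 8, 5]
[3, 8, 5]
True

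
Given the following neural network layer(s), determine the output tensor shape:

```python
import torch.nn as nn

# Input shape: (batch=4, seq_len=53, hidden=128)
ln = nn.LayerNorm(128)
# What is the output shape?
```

Input: (4, 53, 128) -> Output: (4, 53, 128)

Answer: (4, 53, 128)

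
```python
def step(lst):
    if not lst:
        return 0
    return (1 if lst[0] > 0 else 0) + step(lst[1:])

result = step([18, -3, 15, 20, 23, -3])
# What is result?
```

Count of positive elements in [18, -3, 15, 20, 23, -3] = 4

Answer: 4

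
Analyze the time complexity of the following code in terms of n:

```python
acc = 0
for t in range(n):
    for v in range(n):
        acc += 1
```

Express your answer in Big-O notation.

Each loop level contributes: n × n. Multiplying the contributions gives O(n^2).

Answer: O(n^2)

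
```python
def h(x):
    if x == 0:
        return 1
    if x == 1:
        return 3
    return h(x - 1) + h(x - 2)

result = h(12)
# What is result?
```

Build up from base cases: h(0)=1, h(1)=3, h(2)=4, h(3)=7, h(4)=11, h(5)=18, h(6)=29, ..., h(12)=521

Answer: 521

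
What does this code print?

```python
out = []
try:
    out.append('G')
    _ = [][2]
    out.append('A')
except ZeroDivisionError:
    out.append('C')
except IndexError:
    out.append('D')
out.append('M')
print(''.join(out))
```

Execution trace: 'G' (try body) → 'D' (except IndexError) → 'M' (after the try/except). Output: GDM

Answer: GDM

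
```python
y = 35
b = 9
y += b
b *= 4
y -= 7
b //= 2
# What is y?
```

Trace:
`y = 35` → y = 35
`b = 9` → b = 9
`y += b` → y = 44
`b *= 4` → b = 36
`y -= 7` → y = 37
`b //= 2` → b = 18
So y = 37

Answer: 37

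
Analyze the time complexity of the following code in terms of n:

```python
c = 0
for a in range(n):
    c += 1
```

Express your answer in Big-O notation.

Each loop level contributes: n. Multiplying the contributions gives O(n).

Answer: O(n)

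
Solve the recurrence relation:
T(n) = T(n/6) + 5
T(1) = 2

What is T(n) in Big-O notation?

Each step divides n by 6 and adds 5. After log_6(n) steps we reach T(1)=2. So T(n) = 5·log_6(n) + 2 = O(log n).

Answer: O(log n)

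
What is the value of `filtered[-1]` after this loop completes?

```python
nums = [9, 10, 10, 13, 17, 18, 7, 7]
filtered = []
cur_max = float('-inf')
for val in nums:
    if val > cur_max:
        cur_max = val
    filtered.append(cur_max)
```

Running max ends at 18
`filtered` takes the values: [] → [9] → [9, 10] → [9, 10, 10] → [9, 10, 10, 13] → [9, 10, 10, 13, 17] → [9, 10, 10, 13, 17, 18] → [9, 10, 10, 13, 17, 18, 18] → [9, 10, 10, 13, 17, 18, 18, 18]
So `filtered[-1]` = 18

Answer: 18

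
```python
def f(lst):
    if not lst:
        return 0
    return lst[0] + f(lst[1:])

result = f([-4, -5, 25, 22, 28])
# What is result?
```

(-4) + (-5) + 25 + 22 + 28 + 0 = 66

Answer: 66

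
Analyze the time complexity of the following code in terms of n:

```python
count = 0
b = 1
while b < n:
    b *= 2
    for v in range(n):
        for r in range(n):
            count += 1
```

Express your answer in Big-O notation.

Each loop level contributes: log n × n × n. Multiplying the contributions gives O(n^2 log n).

Answer: O(n^2 log n)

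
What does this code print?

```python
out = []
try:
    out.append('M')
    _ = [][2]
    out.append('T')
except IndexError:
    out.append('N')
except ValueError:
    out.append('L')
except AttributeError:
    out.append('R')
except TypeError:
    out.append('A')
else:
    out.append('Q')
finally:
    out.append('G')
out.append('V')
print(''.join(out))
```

Execution trace: 'M' (try body) → 'N' (except IndexError) → 'G' (finally) → 'V' (after the try/except). Output: MNGV

Answer: MNGV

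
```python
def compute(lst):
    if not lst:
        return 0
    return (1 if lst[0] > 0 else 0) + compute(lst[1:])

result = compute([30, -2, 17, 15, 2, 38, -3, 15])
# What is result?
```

Count of positive elements in [30, -2, 17, 15, 2, 38, -3, 15] = 6

Answer: 6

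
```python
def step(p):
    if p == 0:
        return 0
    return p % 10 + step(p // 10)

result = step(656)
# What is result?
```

Sum of digits of 656: 6 + 5 + 6 = 17

Answer: 17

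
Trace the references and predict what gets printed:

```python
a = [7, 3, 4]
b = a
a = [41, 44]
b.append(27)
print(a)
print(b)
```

Key concept: rebinding vs mutation: a is rebound to a new list, b still points at the original.
Step by step:
`a = [7, 3, 4]` → a = [7, 3, 4]
`b = a` → b = [7, 3, 4] (same object as a)
`a = [41, 44]` → a = [41, 44]
`b.append(27)` → b = [7, 3, 4, 27]
`print(a)` → prints [41, 44]
`print(b)` → prints [7, 3, 4, 27]

Answer:
[41, 44]
[7, 3, 4, 27]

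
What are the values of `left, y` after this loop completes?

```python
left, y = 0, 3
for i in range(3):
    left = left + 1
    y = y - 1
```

left goes 0→3, y goes 3→0
`left, y` takes the values: (0, 3) → (1, 3) → (1, 2) → (2, 2) → (2, 1) → (3, 1) → (3, 0)

Answer: 3, 0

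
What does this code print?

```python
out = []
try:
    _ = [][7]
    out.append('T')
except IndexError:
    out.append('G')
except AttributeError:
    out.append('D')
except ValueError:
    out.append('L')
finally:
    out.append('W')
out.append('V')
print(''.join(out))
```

Execution trace: 'G' (except IndexError) → 'W' (finally) → 'V' (after the try/except). Output: GWV

Answer: GWV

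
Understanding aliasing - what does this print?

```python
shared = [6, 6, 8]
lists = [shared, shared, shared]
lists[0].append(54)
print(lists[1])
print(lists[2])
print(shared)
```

Key concept: list of same reference.
Step by step:
`shared = [6, 6, 8]` → shared = [6, 6, 8]
`lists = [shared, shared, shared]` → lists = [[6, 6, 8], [6, 6, 8], [6, 6, 8]]
`lists[0].append(54)` → shared = [6, 6, 8, 54]; lists = [[6, 6, 8, 54], [6, 6, 8, 54], [6, 6, 8, 54]]
`print(lists[1])` → prints [6, 6, 8, 54]
`print(lists[2])` → prints [6, 6, 8, 54]
`print(shared)` → prints [6, 6, 8, 54]

Answer:
[6, 6, 8, 54]
[6, 6, 8, 54]
[6, 6, 8, 54]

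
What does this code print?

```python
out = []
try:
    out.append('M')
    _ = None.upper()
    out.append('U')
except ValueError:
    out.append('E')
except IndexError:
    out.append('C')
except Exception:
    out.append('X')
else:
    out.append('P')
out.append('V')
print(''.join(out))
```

Execution trace: 'M' (try body) → 'X' (except Exception) → 'V' (after the try/except). Output: MXV

Answer: MXV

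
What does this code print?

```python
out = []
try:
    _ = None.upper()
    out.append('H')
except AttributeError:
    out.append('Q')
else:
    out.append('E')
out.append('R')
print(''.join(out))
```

Execution trace: 'Q' (except AttributeError) → 'R' (after the try/except). Output: QR

Answer: QR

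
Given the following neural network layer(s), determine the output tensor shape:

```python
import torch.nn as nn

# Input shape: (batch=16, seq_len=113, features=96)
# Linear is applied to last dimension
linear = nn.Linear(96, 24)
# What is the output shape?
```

Input: (16, 113, 96) -> Output: (16, 113, 24)

Answer: (16, 113, 24)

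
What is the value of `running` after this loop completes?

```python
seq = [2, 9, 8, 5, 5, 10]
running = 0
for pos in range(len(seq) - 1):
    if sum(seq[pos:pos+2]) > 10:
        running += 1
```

Count windows with sum > 10
`running` takes the values: 0 → 1 → 2 → 3 → 4

Answer: 4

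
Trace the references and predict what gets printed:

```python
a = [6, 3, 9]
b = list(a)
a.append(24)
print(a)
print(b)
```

Key concept: list() constructor creates copy.
Step by step:
`a = [6, 3, 9]` → a = [6, 3, 9]
`b = list(a)` → b = [6, 3, 9]
`a.append(24)` → a = [6, 3, 9, 24]
`print(a)` → prints [6, 3, 9, 24]
`print(b)` → prints [6, 3, 9]

Answer:
[6, 3, 9, 24]
[6, 3, 9]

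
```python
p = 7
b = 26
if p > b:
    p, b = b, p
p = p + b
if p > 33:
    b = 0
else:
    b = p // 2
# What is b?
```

Trace:
`p = 7` → p = 7
`b = 26` → b = 26
`if p > b: ...` → p > b is False → no variable changes
`p = p + b` → p = 33
`if p > 33: ...` → p > 33 is False, take else branch → b = 16
So b = 16

Answer: 16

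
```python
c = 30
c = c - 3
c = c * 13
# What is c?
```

Trace:
`c = 30` → c = 30
`c = c - 3` → c = 27
`c = c * 13` → c = 351
So c = 351

Answer: 351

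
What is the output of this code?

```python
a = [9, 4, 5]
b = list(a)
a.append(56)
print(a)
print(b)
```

Key concept: list() constructor creates copy.
Step by step:
`a = [9, 4, 5]` → a = [9, 4, 5]
`b = list(a)` → b = [9, 4, 5]
`a.append(56)` → a = [9, 4, 5, 56]
`print(a)` → prints [9, 4, 5, 56]
`print(b)` → prints [9, 4, 5]

Answer:
[9, 4, 5, 56]
[9, 4, 5]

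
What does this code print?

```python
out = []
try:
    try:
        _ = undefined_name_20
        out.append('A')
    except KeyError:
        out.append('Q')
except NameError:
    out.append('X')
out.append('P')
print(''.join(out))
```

Execution trace: 'X' (outer except NameError) → 'P' (after the try/except). Output: XP

Answer: XP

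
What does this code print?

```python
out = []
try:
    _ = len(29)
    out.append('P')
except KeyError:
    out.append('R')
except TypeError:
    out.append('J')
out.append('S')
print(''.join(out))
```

Execution trace: 'J' (except TypeError) → 'S' (after the try/except). Output: JS

Answer: JS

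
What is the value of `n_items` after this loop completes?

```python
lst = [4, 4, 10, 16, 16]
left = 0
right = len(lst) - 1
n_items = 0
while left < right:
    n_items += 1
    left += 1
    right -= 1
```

Iterations until pointers meet (list length 5)
`n_items` takes the values: 0 → 1 → 2

Answer: 2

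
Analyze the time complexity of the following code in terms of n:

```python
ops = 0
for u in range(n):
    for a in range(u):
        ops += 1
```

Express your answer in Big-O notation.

Each loop level contributes: n × n. Multiplying the contributions gives O(n^2).

Answer: O(n^2)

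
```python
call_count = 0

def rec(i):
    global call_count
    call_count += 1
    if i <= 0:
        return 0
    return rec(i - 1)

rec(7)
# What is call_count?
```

Linear recursion stepping by 1: 8 calls from i=7 down to ≤0.

Answer: 8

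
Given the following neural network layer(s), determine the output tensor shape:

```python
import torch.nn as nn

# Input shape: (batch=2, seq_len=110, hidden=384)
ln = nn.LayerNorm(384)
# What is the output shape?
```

Input: (2, 110, 384) -> Output: (2, 110, 384)

Answer: (2, 110, 384)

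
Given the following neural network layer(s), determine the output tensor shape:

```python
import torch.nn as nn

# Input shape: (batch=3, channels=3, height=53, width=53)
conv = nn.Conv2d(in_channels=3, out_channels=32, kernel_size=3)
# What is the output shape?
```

Input: (3, 3, 53, 53) -> Output: (3, 32, 51, 51)

Answer: (3, 32, 51, 51)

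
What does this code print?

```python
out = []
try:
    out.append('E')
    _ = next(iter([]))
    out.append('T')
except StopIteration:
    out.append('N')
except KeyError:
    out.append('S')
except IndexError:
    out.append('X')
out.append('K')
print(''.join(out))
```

Execution trace: 'E' (try body) → 'N' (except StopIteration) → 'K' (after the try/except). Output: ENK

Answer: ENK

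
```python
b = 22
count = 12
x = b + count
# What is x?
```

Trace:
`b = 22` → b = 22
`count = 12` → count = 12
`x = b + count` → x = 34
So x = 34

Answer: 34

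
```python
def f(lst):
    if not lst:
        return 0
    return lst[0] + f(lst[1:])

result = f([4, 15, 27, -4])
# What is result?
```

4 + 15 + 27 + (-4) + 0 = 42

Answer: 42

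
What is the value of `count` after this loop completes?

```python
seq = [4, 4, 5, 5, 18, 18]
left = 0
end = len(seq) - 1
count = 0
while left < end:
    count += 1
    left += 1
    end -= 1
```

Iterations until pointers meet (list length 6)
`count` takes the values: 0 → 1 → 2 → 3

Answer: 3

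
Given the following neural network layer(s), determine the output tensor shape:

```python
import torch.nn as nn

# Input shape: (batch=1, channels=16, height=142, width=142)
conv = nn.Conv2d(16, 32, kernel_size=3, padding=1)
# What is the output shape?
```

Input: (1, 16, 142, 142) -> Output: (1, 32, 142, 142)

Answer: (1, 32, 142, 142)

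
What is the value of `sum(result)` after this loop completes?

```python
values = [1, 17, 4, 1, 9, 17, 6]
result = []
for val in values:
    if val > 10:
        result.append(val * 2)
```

Sum of doubled values > 10
`result` takes the values: [] → [34] → [34, 34]
So `sum(result)` = 68

Answer: 68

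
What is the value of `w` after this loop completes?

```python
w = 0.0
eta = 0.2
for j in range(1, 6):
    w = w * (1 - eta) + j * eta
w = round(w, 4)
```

Moving average with lr=0.2
`w` takes the values: 0.0 → 0.2 → 0.56 → 1.048 → 1.6384 → 2.31072 → 2.3107

Answer: 2.3107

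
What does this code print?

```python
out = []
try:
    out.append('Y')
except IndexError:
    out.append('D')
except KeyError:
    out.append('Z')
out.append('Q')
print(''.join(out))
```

Execution trace: 'Y' (try body, no exception) → 'Q' (after the try/except). Output: YQ

Answer: YQ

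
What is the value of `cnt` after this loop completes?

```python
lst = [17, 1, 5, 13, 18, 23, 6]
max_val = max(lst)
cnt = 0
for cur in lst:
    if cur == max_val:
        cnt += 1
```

Count of max value 23 in [17, 1, 5, 13, 18, 23, 6]
`cnt` takes the values: 0 → 1

Answer: 1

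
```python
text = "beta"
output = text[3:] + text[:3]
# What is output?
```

Trace:
`text = "beta"` → text = 'beta'
`output = text[3:] + text[:3]` → output = 'abet'
So output = 'abet'

Answer: 'abet'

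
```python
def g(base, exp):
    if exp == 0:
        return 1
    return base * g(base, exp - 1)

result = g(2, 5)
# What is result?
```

g(2, 5) = 2 * 2 * 2 * 2 * 2 = 32

Answer: 32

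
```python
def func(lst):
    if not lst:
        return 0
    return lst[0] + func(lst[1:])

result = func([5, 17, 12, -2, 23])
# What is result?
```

5 + 17 + 12 + (-2) + 23 + 0 = 55

Answer: 55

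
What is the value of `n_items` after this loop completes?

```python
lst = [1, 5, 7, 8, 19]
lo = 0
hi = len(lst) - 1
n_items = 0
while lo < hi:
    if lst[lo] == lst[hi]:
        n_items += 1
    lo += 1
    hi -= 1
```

Count matching pairs from ends
`n_items` takes the values: 0

Answer: 0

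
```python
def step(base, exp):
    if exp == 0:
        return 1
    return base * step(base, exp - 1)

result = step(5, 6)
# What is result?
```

step(5, 6) = 5 * 5 * 5 * 5 * 5 * 5 = 15625

Answer: 15625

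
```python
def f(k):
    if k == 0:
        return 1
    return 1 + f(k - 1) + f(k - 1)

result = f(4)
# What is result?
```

f(k) = 1 + 2·f(k-1), f(0)=1. Closed form: (1+1)·2^4 - 1 = 31.

Answer: 31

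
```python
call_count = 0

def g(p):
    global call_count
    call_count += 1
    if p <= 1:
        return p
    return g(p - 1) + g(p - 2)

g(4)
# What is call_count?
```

Calls(p) = 1 + Calls(p-1) + Calls(p-2); Calls(0)=Calls(1)=1. For p=4 this gives 9.

Answer: 9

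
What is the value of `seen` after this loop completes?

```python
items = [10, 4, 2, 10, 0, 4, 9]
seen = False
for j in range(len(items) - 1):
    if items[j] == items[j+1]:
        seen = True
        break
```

Check consecutive duplicates in [10, 4, 2, 10, 0, 4, 9]
`seen` takes the values: False

Answer: False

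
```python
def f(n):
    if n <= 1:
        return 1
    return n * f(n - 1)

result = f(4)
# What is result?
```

f(4) = 4 * 3 * 2 * 1 = 24

Answer: 24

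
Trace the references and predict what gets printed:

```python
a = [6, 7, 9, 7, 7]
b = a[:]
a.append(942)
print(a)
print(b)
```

Key concept: slice [:] creates copy.
Step by step:
`a = [6, 7, 9, 7, 7]` → a = [6, 7, 9, 7, 7]
`b = a[:]` → b = [6, 7, 9, 7, 7]
`a.append(942)` → a = [6, 7, 9, 7, 7, 942]
`print(a)` → prints [6, 7, 9, 7, 7, 942]
`print(b)` → prints [6, 7, 9, 7, 7]

Answer:
[6, 7, 9, 7, 7, 942]
[6, 7, 9, 7, 7]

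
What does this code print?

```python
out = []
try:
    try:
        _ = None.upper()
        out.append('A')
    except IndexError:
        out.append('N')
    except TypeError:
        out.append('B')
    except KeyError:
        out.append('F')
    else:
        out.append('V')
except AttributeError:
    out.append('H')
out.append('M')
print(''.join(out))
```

Execution trace: 'H' (outer except AttributeError) → 'M' (after the try/except). Output: HM

Answer: HM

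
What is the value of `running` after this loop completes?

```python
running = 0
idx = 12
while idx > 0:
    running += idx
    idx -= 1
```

Sum 12 down to 1
`running` takes the values: 0 → 12 → 23 → 33 → 42 → 50 → 57 → 63 → 68 → 72 → 75 → 77 → 78

Answer: 78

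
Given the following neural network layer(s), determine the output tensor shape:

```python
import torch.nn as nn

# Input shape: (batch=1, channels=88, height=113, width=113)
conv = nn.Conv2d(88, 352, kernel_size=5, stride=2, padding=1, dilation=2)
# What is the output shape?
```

Input: (1, 88, 113, 113) -> Output: (1, 352, 54, 54)

Answer: (1, 352, 54, 54)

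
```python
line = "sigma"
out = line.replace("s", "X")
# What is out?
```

Trace:
`line = "sigma"` → line = 'sigma'
`out = line.replace("s", "X")` → out = 'Xigma'
So out = 'Xigma'

Answer: 'Xigma'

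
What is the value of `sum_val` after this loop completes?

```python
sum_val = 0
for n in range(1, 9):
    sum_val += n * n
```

Sum of squares 1² to 8² = 204
`sum_val` takes the values: 0 → 1 → 5 → 14 → 30 → 55 → 91 → 140 → 204

Answer: 204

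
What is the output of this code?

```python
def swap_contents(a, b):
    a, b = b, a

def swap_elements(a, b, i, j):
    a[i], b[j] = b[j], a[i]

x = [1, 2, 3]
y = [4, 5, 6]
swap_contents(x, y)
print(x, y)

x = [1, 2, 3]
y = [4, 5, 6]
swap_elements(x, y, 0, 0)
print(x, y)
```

Key concept: parameter rebinding vs mutation.
Step by step:
`x = [1, 2, 3]` → x = [1, 2, 3]
`y = [4, 5, 6]` → y = [4, 5, 6]
`swap_contents(x, y)` → no visible change to tracked variables
`print(x, y)` → prints [1, 2, 3] [4, 5, 6]
`x = [1, 2, 3]` → x = [1, 2, 3]
`y = [4, 5, 6]` → y = [4, 5, 6]
`swap_elements(x, y, 0, 0)` → x = [4, 2, 3]; y = [1, 5, 6]
`print(x, y)` → prints [4, 2, 3] [1, 5, 6]

Answer:
[1, 2, 3] [4, 5, 6]
[4, 2, 3] [1, 5, 6]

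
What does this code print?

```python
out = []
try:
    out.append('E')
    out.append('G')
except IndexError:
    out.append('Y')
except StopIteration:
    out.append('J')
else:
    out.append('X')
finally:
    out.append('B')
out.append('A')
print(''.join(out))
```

Execution trace: 'E' (try body) → 'G' (try body, no exception) → 'X' (else) → 'B' (finally) → 'A' (after the try/except). Output: EGXBA

Answer: EGXBA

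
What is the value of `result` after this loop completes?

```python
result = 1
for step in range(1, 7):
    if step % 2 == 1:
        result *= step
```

Product of odd numbers 1 to 6
`result` takes the values: 1 → 3 → 15

Answer: 15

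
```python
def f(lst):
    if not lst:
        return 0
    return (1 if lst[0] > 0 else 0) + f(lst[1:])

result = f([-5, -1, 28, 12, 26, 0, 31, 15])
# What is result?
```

Count of positive elements in [-5, -1, 28, 12, 26, 0, 31, 15] = 5

Answer: 5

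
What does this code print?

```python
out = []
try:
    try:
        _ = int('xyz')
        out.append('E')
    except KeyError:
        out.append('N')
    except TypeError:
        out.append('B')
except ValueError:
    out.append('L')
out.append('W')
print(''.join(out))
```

Execution trace: 'L' (outer except ValueError) → 'W' (after the try/except). Output: LW

Answer: LW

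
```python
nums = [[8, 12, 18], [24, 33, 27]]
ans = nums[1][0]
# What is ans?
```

Trace:
`nums = [[8, 12, 18], [24, 33, 27]]` → nums = [[8, 12, 18], [24, 33, 27]]
`ans = nums[1][0]` → ans = 24
So ans = 24

Answer: 24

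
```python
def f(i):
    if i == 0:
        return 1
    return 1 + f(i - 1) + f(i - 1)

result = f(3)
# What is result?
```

f(i) = 1 + 2·f(i-1), f(0)=1. Closed form: (1+1)·2^3 - 1 = 15.

Answer: 15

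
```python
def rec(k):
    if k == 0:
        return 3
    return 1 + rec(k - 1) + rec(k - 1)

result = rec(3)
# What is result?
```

rec(k) = 1 + 2·rec(k-1), rec(0)=3. Closed form: (3+1)·2^3 - 1 = 31.

Answer: 31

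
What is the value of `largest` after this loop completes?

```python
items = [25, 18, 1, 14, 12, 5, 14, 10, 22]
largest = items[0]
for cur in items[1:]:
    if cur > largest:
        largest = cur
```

Maximum of [25, 18, 1, 14, 12, 5, 14, 10, 22]
`largest` takes the values: 25

Answer: 25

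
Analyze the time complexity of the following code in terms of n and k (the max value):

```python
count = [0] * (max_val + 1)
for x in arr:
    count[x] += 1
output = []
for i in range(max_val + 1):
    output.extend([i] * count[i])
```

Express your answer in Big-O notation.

This is Counting sort (k = max value). Time complexity: O(n + k).

Answer: O(n + k)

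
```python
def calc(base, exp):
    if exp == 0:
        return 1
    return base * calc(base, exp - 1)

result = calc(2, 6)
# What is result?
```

calc(2, 6) = 2 * 2 * 2 * 2 * 2 * 2 = 64

Answer: 64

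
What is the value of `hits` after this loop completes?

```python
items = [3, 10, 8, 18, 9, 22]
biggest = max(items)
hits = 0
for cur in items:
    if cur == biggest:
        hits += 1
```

Count of max value 22 in [3, 10, 8, 18, 9, 22]
`hits` takes the values: 0 → 1

Answer: 1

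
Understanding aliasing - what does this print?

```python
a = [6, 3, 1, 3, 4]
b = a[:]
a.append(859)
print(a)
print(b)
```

Key concept: slice [:] creates copy.
Step by step:
`a = [6, 3, 1, 3, 4]` → a = [6, 3, 1, 3, 4]
`b = a[:]` → b = [6, 3, 1, 3, 4]
`a.append(859)` → a = [6, 3, 1, 3, 4, 859]
`print(a)` → prints [6, 3, 1, 3, 4, 859]
`print(b)` → prints [6, 3, 1, 3, 4]

Answer:
[6, 3, 1, 3, 4, 859]
[6, 3, 1, 3, 4]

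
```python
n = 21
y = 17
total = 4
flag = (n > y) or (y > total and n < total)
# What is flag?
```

Trace:
`n = 21` → n = 21
`y = 17` → y = 17
`total = 4` → total = 4
`flag = (n > y) or (y > total and n < total)` → flag = True
So flag = True

Answer: True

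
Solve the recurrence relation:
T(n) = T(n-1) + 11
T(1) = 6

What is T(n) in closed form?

Unrolling: T(n) = T(1) + 11·(n-1) = 6 + 11(n-1) = 11n - 5.

Answer: T(n) = 11n - 5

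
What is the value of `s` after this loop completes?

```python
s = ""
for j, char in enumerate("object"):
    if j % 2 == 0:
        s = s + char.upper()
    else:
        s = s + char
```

Uppercase even positions in 'object'
`s` takes the values: "" → "O" → "Ob" → "ObJ" → "ObJe" → "ObJeC" → "ObJeCt"

Answer: "ObJeCt"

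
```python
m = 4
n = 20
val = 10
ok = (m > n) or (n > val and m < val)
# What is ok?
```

Trace:
`m = 4` → m = 4
`n = 20` → n = 20
`val = 10` → val = 10
`ok = (m > n) or (n > val and m < val)` → ok = True
So ok = True

Answer: True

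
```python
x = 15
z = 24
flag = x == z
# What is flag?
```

Trace:
`x = 15` → x = 15
`z = 24` → z = 24
`flag = x == z` → flag = False
So flag = False

Answer: False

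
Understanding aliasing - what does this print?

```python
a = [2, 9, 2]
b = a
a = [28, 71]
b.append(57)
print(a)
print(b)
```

Key concept: rebinding vs mutation: a is rebound to a new list, b still points at the original.
Step by step:
`a = [2, 9, 2]` → a = [2, 9, 2]
`b = a` → b = [2, 9, 2] (same object as a)
`a = [28, 71]` → a = [28, 71]
`b.append(57)` → b = [2, 9, 2, 57]
`print(a)` → prints [28, 71]
`print(b)` → prints [2, 9, 2, 57]

Answer:
[28, 71]
[2, 9, 2, 57]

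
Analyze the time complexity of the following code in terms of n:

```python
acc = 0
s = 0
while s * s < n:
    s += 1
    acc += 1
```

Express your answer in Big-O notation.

Each loop level contributes: √n. Multiplying the contributions gives O(√n).

Answer: O(√n)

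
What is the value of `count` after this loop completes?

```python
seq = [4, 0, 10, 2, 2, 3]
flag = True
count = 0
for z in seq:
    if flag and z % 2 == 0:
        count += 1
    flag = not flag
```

Count even values at even positions
`count` takes the values: 0 → 1 → 2 → 3

Answer: 3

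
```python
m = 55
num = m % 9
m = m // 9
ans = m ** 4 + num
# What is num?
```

Trace:
`m = 55` → m = 55
`num = m % 9` → num = 1
`m = m // 9` → m = 6
`ans = m ** 4 + num` → ans = 1297
So num = 1

Answer: 1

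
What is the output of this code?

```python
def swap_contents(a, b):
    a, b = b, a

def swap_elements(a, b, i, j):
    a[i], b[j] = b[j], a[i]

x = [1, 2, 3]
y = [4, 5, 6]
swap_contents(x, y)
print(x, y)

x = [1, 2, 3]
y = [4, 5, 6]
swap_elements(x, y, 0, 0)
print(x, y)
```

Key concept: parameter rebinding vs mutation.
Step by step:
`x = [1, 2, 3]` → x = [1, 2, 3]
`y = [4, 5, 6]` → y = [4, 5, 6]
`swap_contents(x, y)` → no visible change to tracked variables
`print(x, y)` → prints [1, 2, 3] [4, 5, 6]
`x = [1, 2, 3]` → x = [1, 2, 3]
`y = [4, 5, 6]` → y = [4, 5, 6]
`swap_elements(x, y, 0, 0)` → x = [4, 2, 3]; y = [1, 5, 6]
`print(x, y)` → prints [4, 2, 3] [1, 5, 6]

Answer:
[1, 2, 3] [4, 5, 6]
[4, 2, 3] [1, 5, 6]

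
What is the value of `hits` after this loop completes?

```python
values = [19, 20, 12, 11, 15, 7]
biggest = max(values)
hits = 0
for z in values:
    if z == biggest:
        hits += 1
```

Count of max value 20 in [19, 20, 12, 11, 15, 7]
`hits` takes the values: 0 → 1

Answer: 1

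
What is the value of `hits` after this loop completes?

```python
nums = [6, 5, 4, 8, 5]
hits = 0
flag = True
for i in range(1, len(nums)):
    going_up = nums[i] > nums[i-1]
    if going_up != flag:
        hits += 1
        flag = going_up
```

Count direction changes in [6, 5, 4, 8, 5]
`hits` takes the values: 0 → 1 → 2 → 3

Answer: 3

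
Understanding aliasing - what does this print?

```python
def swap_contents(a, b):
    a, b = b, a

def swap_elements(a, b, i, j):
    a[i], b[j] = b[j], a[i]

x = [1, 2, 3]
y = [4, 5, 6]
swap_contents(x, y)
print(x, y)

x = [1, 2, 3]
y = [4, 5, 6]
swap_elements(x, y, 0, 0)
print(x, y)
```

Key concept: parameter rebinding vs mutation.
Step by step:
`x = [1, 2, 3]` → x = [1, 2, 3]
`y = [4, 5, 6]` → y = [4, 5, 6]
`swap_contents(x, y)` → no visible change to tracked variables
`print(x, y)` → prints [1, 2, 3] [4, 5, 6]
`x = [1, 2, 3]` → x = [1, 2, 3]
`y = [4, 5, 6]` → y = [4, 5, 6]
`swap_elements(x, y, 0, 0)` → x = [4, 2, 3]; y = [1, 5, 6]
`print(x, y)` → prints [4, 2, 3] [1, 5, 6]

Answer:
[1, 2, 3] [4, 5, 6]
[4, 2, 3] [1, 5, 6]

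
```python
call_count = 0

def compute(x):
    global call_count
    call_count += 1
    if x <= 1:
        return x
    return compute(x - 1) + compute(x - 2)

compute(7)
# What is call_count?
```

Calls(x) = 1 + Calls(x-1) + Calls(x-2); Calls(0)=Calls(1)=1. For x=7 this gives 41.

Answer: 41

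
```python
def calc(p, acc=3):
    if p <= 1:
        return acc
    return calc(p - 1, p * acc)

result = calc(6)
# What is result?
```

Accumulator trace (n, acc): (6, 3) -> (5, 18) -> (4, 90) -> (3, 360) -> (2, 1080) -> (1, 2160) -> return 2160

Answer: 2160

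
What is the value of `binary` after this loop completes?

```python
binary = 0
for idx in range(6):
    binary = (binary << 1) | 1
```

Build 6 consecutive 1-bits: 0b111111
`binary` takes the values: 0 → 1 → 3 → 7 → 15 → 31 → 63

Answer: 63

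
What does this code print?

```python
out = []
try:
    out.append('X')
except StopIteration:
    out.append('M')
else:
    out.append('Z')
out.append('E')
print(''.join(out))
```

Execution trace: 'X' (try body, no exception) → 'Z' (else) → 'E' (after the try/except). Output: XZE

Answer: XZE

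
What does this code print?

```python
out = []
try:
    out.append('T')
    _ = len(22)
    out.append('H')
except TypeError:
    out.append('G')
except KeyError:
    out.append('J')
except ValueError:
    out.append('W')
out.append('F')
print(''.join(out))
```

Execution trace: 'T' (try body) → 'G' (except TypeError) → 'F' (after the try/except). Output: TGF

Answer: TGF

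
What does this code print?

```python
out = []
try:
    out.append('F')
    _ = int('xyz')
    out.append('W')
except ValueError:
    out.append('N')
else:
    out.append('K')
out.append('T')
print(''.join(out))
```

Execution trace: 'F' (try body) → 'N' (except ValueError) → 'T' (after the try/except). Output: FNT

Answer: FNT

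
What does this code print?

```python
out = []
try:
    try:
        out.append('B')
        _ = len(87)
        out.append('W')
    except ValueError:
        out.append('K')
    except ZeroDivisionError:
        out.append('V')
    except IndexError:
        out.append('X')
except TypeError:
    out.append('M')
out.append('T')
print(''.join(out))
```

Execution trace: 'B' (try body) → 'M' (outer except TypeError) → 'T' (after the try/except). Output: BMT

Answer: BMT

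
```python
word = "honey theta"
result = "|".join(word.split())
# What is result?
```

Trace:
`word = "honey theta"` → word = 'honey theta'
`result = "|".join(word.split())` → result = 'honey|theta'
So result = 'honey|theta'

Answer: 'honey|theta'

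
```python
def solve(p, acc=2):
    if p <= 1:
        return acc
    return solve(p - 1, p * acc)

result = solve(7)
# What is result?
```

Accumulator trace (n, acc): (7, 2) -> (6, 14) -> (5, 84) -> (4, 420) -> (3, 1680) -> (2, 5040) -> (1, 10080) -> return 10080

Answer: 10080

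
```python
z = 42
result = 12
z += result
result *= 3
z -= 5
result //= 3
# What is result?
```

Trace:
`z = 42` → z = 42
`result = 12` → result = 12
`z += result` → z = 54
`result *= 3` → result = 36
`z -= 5` → z = 49
`result //= 3` → result = 12
So result = 12

Answer: 12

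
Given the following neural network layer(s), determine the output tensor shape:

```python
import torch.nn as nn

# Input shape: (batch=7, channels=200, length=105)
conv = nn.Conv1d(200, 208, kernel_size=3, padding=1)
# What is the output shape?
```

Input: (7, 200, 105) -> Output: (7, 208, 105)

Answer: (7, 208, 105)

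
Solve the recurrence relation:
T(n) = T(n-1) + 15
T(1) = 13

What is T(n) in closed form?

Unrolling: T(n) = T(1) + 15·(n-1) = 13 + 15(n-1) = 15n - 2.

Answer: T(n) = 15n - 2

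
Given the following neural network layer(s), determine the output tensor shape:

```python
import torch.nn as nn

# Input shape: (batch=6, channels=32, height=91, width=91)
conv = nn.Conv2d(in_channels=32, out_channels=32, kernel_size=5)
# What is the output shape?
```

Input: (6, 32, 91, 91) -> Output: (6, 32, 87, 87)

Answer: (6, 32, 87, 87)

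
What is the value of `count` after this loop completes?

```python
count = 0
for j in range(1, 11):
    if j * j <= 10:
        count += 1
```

Count numbers where j² ≤ 10
`count` takes the values: 0 → 1 → 2 → 3

Answer: 3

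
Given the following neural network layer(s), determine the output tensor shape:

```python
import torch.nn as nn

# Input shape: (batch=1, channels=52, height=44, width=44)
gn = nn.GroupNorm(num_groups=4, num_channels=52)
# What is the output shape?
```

Input: (1, 52, 44, 44) -> Output: (1, 52, 44, 44)

Answer: (1, 52, 44, 44)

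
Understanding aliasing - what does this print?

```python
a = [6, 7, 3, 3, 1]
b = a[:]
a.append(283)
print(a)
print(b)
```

Key concept: slice [:] creates copy.
Step by step:
`a = [6, 7, 3, 3, 1]` → a = [6, 7, 3, 3, 1]
`b = a[:]` → b = [6, 7, 3, 3, 1]
`a.append(283)` → a = [6, 7, 3, 3, 1, 283]
`print(a)` → prints [6, 7, 3, 3, 1, 283]
`print(b)` → prints [6, 7, 3, 3, 1]

Answer:
[6, 7, 3, 3, 1, 283]
[6, 7, 3, 3, 1]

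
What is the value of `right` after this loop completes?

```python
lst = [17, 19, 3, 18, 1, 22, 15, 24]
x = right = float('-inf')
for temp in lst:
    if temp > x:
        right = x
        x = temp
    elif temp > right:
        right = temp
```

Second largest (with repeats) in [17, 19, 3, 18, 1, 22, 15, 24]
`right` takes the values: -inf → 17 → 18 → 19 → 22

Answer: 22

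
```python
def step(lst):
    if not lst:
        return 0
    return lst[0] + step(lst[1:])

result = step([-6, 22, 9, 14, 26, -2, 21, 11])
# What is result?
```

(-6) + 22 + 9 + 14 + 26 + (-2) + 21 + 11 + 0 = 95

Answer: 95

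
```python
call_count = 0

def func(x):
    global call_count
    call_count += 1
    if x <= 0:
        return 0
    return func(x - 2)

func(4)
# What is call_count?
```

Linear recursion stepping by 2: 3 calls from x=4 down to ≤0.

Answer: 3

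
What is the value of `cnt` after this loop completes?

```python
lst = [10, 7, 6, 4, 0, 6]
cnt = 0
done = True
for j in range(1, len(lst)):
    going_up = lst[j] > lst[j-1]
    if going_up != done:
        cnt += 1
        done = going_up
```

Count direction changes in [10, 7, 6, 4, 0, 6]
`cnt` takes the values: 0 → 1 → 2

Answer: 2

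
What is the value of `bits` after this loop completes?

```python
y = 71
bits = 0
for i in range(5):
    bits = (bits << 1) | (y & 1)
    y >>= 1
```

Reverse lowest 5 bits of 71
`bits` takes the values: 0 → 1 → 3 → 7 → 14 → 28

Answer: 28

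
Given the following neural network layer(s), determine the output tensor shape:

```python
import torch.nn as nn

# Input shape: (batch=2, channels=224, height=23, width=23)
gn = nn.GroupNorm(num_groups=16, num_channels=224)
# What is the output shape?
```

Input: (2, 224, 23, 23) -> Output: (2, 224, 23, 23)

Answer: (2, 224, 23, 23)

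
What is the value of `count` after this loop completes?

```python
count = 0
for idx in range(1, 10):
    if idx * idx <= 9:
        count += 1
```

Count numbers where idx² ≤ 9
`count` takes the values: 0 → 1 → 2 → 3

Answer: 3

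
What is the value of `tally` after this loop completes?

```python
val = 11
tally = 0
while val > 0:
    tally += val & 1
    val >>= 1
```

Count set bits in 11 (binary: 0b1011)
`tally` takes the values: 0 → 1 → 2 → 3

Answer: 3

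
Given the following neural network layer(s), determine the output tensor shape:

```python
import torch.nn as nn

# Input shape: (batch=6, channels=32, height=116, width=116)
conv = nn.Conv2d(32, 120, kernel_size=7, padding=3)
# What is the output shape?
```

Input: (6, 32, 116, 116) -> Output: (6, 120, 116, 116)

Answer: (6, 120, 116, 116)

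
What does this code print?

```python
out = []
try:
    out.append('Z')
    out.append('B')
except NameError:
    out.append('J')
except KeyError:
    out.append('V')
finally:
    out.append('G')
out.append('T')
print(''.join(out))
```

Execution trace: 'Z' (try body) → 'B' (try body, no exception) → 'G' (finally) → 'T' (after the try/except). Output: ZBGT

Answer: ZBGT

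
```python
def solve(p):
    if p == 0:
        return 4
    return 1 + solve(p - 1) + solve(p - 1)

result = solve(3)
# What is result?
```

solve(p) = 1 + 2·solve(p-1), solve(0)=4. Closed form: (4+1)·2^3 - 1 = 39.

Answer: 39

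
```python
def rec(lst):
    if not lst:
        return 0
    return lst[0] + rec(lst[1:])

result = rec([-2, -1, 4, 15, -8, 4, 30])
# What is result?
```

(-2) + (-1) + 4 + 15 + (-8) + 4 + 30 + 0 = 42

Answer: 42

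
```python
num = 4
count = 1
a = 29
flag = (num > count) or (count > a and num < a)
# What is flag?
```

Trace:
`num = 4` → num = 4
`count = 1` → count = 1
`a = 29` → a = 29
`flag = (num > count) or (count > a and num < a)` → flag = True
So flag = True

Answer: True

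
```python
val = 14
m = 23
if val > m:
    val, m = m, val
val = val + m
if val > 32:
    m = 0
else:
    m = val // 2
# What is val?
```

Trace:
`val = 14` → val = 14
`m = 23` → m = 23
`if val > m: ...` → val > m is False → no variable changes
`val = val + m` → val = 37
`if val > 32: ...` → val > 32 is True → m = 0
So val = 37

Answer: 37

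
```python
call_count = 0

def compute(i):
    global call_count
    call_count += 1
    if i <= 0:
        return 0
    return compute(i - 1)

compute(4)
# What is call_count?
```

Linear recursion stepping by 1: 5 calls from i=4 down to ≤0.

Answer: 5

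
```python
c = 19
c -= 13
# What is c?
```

Trace:
`c = 19` → c = 19
`c -= 13` → c = 6
So c = 6

Answer: 6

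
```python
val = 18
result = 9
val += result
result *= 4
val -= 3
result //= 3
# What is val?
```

Trace:
`val = 18` → val = 18
`result = 9` → result = 9
`val += result` → val = 27
`result *= 4` → result = 36
`val -= 3` → val = 24
`result //= 3` → result = 12
So val = 24

Answer: 24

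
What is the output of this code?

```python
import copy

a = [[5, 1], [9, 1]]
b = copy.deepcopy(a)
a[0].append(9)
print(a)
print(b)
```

Key concept: deep copy is fully independent.
Step by step:
`a = [[5, 1], [9, 1]]` → a = [[5, 1], [9, 1]]
`b = copy.deepcopy(a)` → b = [[5, 1], [9, 1]]
`a[0].append(9)` → a = [[5, 1, 9], [9, 1]]
`print(a)` → prints [[5, 1, 9], [9, 1]]
`print(b)` → prints [[5, 1], [9, 1]]

Answer:
[[5, 1, 9], [9, 1]]
[[5, 1], [9, 1]]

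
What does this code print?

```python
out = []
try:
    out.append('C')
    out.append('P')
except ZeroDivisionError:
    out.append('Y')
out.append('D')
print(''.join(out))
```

Execution trace: 'C' (try body) → 'P' (try body, no exception) → 'D' (after the try/except). Output: CPD

Answer: CPD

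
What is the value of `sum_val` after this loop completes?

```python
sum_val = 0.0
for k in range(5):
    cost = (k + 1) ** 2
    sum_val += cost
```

Sum of squared losses 1² + 2² + ... + 5²
`sum_val` takes the values: 0.0 → 1.0 → 5.0 → 14.0 → 30.0 → 55.0

Answer: 55.0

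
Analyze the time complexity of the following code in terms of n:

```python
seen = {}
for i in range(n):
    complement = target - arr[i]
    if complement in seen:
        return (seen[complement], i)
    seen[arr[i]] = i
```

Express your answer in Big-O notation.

This is Two sum with hash map. Time complexity: O(n).

Answer: O(n)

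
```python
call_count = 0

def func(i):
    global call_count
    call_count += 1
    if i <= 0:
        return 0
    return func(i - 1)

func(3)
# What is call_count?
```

Linear recursion stepping by 1: 4 calls from i=3 down to ≤0.

Answer: 4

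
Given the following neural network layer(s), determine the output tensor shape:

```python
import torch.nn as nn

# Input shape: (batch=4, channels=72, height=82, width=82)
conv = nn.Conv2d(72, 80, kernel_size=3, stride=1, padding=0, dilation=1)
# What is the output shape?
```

Input: (4, 72, 82, 82) -> Output: (4, 80, 80, 80)

Answer: (4, 80, 80, 80)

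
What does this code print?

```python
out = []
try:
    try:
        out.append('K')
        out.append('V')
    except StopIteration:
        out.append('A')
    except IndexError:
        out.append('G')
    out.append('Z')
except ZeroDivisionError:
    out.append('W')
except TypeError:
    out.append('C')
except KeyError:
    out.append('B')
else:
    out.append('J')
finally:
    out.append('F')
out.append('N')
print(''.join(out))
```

Execution trace: 'K' (inner try body) → 'V' (inner try body, no exception) → 'Z' (try body, no exception) → 'J' (else) → 'F' (finally) → 'N' (after the try/except). Output: KVZJFN

Answer: KVZJFN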